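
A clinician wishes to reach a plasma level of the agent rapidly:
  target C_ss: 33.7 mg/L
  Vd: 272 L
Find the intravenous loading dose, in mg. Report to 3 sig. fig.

9170 mg

LD = Css × Vd = 33.7 × 272 = 9166 mg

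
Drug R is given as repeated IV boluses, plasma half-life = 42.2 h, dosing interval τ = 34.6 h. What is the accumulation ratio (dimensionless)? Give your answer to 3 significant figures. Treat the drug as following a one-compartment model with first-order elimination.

k = ln2 / t½ = 0.693147 / 42.2 = 0.01643 h⁻¹
e^(−kτ) = e^(−0.01643 × 34.6) = 0.5664
Accumulation ratio R = 1 / (1 − e^(−kτ)) = 1 / (1 − 0.5664) = 2.306

2.31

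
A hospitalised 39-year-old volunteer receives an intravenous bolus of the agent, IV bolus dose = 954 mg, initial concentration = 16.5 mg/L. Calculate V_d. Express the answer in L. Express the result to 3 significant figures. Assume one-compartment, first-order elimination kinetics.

57.8 L

Vd = Dose / C₀ = 954.0 / 16.5 = 57.82 L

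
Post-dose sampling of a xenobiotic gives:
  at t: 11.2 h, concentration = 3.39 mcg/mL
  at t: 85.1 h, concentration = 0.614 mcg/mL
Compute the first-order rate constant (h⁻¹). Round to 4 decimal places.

0.0231 h⁻¹

k = ln(C₁/C₂) / (t₂ − t₁) = ln(3.39/0.614) / (85.1 − 11.2)
  = 1.709 / 73.90 = 0.02313 h⁻¹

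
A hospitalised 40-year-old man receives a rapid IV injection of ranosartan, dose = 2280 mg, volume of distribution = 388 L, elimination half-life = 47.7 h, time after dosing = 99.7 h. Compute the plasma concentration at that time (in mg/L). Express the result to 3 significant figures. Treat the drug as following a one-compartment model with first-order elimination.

C₀ = Dose / Vd = 2280 / 388 = 5.876 mg/L
k = ln2 / t½ = 0.693147 / 47.7 = 0.01453 h⁻¹
C = C₀ · e^(−k·t) = 5.876 × e^(−0.01453 × 99.7)
  = 5.876 × 0.2349 = 1.380 mg/L

1.38 mg/L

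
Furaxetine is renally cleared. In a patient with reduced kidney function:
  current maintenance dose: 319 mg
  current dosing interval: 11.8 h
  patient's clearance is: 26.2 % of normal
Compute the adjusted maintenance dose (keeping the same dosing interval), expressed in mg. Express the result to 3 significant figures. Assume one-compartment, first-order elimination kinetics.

To keep the same average steady-state level, dosing rate must scale with clearance.
CL ratio = 26.2 / 100 = 0.2620
New dose (same interval) = 319 × 0.2620 = 83.58 mg

83.6 mg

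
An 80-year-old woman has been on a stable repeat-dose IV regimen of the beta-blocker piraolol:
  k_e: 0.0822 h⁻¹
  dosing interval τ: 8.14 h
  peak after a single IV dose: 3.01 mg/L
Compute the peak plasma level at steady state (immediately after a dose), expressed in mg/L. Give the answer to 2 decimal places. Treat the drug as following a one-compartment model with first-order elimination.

e^(−kτ) = e^(−0.08220 × 8.14) = 0.5122
Accumulation ratio R = 1 / (1 − e^(−kτ)) = 1 / (1 − 0.5122) = 2.050
Steady-state peak = C₀ × R = 3.01 × 2.050 = 6.171 mg/L

6.17 mg/L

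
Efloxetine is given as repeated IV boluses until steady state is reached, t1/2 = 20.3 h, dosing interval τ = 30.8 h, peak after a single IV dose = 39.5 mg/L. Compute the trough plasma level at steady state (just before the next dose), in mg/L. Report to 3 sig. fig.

k = ln2 / t½ = 0.693147 / 20.3 = 0.03415 h⁻¹
e^(−kτ) = e^(−0.03415 × 30.8) = 0.3493
Accumulation ratio R = 1 / (1 − e^(−kτ)) = 1 / (1 − 0.3493) = 1.537
Steady-state trough = C₀ × R × e^(−kτ) = 39.5 × 1.537 × 0.3493 = 21.21 mg/L

21.2 mg/L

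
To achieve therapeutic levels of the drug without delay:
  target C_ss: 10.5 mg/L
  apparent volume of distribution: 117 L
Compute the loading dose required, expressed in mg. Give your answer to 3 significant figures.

LD = Css × Vd = 10.5 × 117 = 1229 mg

1230 mg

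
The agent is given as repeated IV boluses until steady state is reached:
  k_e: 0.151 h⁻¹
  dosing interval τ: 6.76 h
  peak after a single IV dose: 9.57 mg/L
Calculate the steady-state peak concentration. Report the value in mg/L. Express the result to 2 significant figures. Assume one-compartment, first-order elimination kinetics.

e^(−kτ) = e^(−0.1510 × 6.76) = 0.3603
Accumulation ratio R = 1 / (1 − e^(−kτ)) = 1 / (1 − 0.3603) = 1.563
Steady-state peak = C₀ × R = 9.57 × 1.563 = 14.96 mg/L

15 mg/L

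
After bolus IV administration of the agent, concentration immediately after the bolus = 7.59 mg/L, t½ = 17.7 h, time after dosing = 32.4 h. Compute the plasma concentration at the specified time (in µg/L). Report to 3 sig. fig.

2130 µg/L

k = ln2 / t½ = 0.693147 / 17.7 = 0.03916 h⁻¹
C = C₀ · e^(−k·t) = 7.590 × e^(−0.03916 × 32.4)
  = 7.590 × 0.2812 = 2.134 mg/L
Convert: 2.134 mg/L × 1000 = 2134 µg/L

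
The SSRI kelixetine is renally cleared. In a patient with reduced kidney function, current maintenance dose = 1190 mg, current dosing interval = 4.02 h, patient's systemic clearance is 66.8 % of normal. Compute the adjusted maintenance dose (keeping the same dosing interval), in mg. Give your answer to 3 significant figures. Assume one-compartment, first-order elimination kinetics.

To keep the same average steady-state level, dosing rate must scale with clearance.
CL ratio = 66.8 / 100 = 0.6680
New dose (same interval) = 1190 × 0.6680 = 794.9 mg

795 mg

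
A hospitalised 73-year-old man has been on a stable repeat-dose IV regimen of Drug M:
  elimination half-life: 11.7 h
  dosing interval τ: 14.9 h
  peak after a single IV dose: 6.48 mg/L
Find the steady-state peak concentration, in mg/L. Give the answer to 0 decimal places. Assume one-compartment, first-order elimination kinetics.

k = ln2 / t½ = 0.693147 / 11.7 = 0.05924 h⁻¹
e^(−kτ) = e^(−0.05924 × 14.9) = 0.4137
Accumulation ratio R = 1 / (1 − e^(−kτ)) = 1 / (1 − 0.4137) = 1.706
Steady-state peak = C₀ × R = 6.48 × 1.706 = 11.05 mg/L

11 mg/L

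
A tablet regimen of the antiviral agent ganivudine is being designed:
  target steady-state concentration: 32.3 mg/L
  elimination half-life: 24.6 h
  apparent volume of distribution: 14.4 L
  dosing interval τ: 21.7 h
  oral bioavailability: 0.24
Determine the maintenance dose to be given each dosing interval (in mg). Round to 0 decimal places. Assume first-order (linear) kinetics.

k = ln2 / t½ = 0.693147 / 24.6 = 0.02818 h⁻¹
CL = k × Vd = 0.02818 × 14.4 = 0.4058 L/h
At steady state, F × (Dose/τ) = Css × CL.
Dose = Css × CL × τ / F = 32.3 × 0.4058 × 21.7 / 0.24 = 1185 mg

1185 mg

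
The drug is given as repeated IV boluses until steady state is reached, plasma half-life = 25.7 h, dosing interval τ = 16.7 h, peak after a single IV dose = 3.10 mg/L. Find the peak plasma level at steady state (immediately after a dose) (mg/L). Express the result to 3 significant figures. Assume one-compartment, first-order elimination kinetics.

8.55 mg/L

k = ln2 / t½ = 0.693147 / 25.7 = 0.02697 h⁻¹
e^(−kτ) = e^(−0.02697 × 16.7) = 0.6374
Accumulation ratio R = 1 / (1 − e^(−kτ)) = 1 / (1 − 0.6374) = 2.758
Steady-state peak = C₀ × R = 3.10 × 2.758 = 8.550 mg/L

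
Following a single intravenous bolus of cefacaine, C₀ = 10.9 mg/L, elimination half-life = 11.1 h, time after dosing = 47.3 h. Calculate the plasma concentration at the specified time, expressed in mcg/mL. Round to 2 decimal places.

k = ln2 / t½ = 0.693147 / 11.1 = 0.06245 h⁻¹
C = C₀ · e^(−k·t) = 10.90 × e^(−0.06245 × 47.3)
  = 10.90 × 0.05214 = 0.5683 mg/L
(0.5683 mg/L = 0.5683 mcg/mL)

0.57 mcg/mL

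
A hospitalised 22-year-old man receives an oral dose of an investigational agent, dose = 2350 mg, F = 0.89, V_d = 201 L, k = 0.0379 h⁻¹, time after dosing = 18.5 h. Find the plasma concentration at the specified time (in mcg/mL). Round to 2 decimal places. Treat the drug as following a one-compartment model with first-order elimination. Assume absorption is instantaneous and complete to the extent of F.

5.16 mcg/mL

Amount reaching circulation = F × Dose = 0.89 × 2350 = 2092 mg
C₀ = F·Dose / Vd = 2092 / 201 = 10.41 mg/L
C = C₀ · e^(−k·t) = 10.41 × e^(−0.03790 × 18.5)
  = 10.41 × 0.4960 = 5.163 mg/L
(5.163 mg/L = 5.163 mcg/mL)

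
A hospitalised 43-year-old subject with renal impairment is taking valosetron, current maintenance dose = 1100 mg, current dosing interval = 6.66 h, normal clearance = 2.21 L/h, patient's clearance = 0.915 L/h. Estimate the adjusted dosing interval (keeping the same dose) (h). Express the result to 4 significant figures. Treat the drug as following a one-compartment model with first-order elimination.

16.09 h

To keep the same average steady-state level, dosing rate must scale with clearance.
CL ratio = 0.915 / 2.21 = 0.4140
New interval (same dose) = 6.66 / 0.4140 = 16.09 h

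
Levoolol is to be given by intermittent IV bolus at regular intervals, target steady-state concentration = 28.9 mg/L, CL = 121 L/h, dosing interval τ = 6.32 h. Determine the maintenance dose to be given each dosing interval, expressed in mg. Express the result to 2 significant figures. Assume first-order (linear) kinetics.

At steady state, Dose/τ = Css × CL.
Dose = Css × CL × τ = 28.9 × 121.0 × 6.32 = 22100 mg

22000 mg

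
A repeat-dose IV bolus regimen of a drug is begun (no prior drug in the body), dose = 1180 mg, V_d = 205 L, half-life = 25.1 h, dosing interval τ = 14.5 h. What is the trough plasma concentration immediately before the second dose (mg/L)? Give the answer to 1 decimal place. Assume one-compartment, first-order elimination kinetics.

3.9 mg/L

C₀ per dose = Dose / Vd = 1180 / 205 = 5.756 mg/L
k = ln2 / t½ = 0.693147 / 25.1 = 0.02762 h⁻¹
Fraction remaining after one interval: r = e^(−kτ) = e^(−0.02762 × 14.5) = 0.6700
Before dose 2, 1 dose has been given (aged 1τ).
C_trough = C₀ × r = 5.756 × 0.6700 = 3.857 mg/L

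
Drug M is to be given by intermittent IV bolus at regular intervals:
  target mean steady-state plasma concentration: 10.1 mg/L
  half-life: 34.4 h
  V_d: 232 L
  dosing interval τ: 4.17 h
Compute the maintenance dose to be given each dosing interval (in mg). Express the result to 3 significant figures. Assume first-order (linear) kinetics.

197 mg

k = ln2 / t½ = 0.693147 / 34.4 = 0.02015 h⁻¹
CL = k × Vd = 0.02015 × 232 = 4.675 L/h
At steady state, Dose/τ = Css × CL.
Dose = Css × CL × τ = 10.1 × 4.675 × 4.17 = 196.9 mg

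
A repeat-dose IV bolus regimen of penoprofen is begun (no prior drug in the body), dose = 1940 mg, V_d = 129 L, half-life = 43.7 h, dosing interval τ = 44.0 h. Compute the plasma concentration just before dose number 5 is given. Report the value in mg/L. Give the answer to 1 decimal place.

C₀ per dose = Dose / Vd = 1940 / 129 = 15.04 mg/L
k = ln2 / t½ = 0.693147 / 43.7 = 0.01586 h⁻¹
Fraction remaining after one interval: r = e^(−kτ) = e^(−0.01586 × 44.0) = 0.4977
Before dose 5, 4 doses have been given (aged 1τ, 2τ, 3τ, 4τ).
C_trough = C₀ × (r + r² + … + r^4) = C₀ × r(1−r^4)/(1−r)
        = 15.04 × 0.4977 × (1 − 0.06136) / (1 − 0.4977) = 13.99 mg/L

14.0 mg/L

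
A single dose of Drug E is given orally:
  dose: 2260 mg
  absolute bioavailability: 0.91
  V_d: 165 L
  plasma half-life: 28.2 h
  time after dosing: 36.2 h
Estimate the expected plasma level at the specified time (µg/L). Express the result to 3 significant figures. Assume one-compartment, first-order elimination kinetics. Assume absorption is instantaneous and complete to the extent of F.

Amount reaching circulation = F × Dose = 0.91 × 2260 = 2057 mg
C₀ = F·Dose / Vd = 2057 / 165 = 12.47 mg/L
k = ln2 / t½ = 0.693147 / 28.2 = 0.02458 h⁻¹
C = C₀ · e^(−k·t) = 12.47 × e^(−0.02458 × 36.2)
  = 12.47 × 0.4107 = 5.121 mg/L
Convert: 5.121 mg/L × 1000 = 5121 µg/L

5120 µg/L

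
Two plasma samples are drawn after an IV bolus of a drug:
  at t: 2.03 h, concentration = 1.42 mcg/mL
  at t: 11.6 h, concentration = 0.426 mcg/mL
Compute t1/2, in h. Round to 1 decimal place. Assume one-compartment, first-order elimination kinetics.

k = ln(C₁/C₂) / (t₂ − t₁) = ln(1.42/0.426) / (11.6 − 2.03)
  = 1.204 / 9.570 = 0.1258 h⁻¹
t½ = ln2 / k = 0.693147 / 0.1258 = 5.510 h

5.5 h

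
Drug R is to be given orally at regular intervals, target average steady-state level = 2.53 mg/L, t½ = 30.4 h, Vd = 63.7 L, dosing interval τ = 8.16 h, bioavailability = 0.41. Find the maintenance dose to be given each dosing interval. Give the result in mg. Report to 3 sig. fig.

73.1 mg

k = ln2 / t½ = 0.693147 / 30.4 = 0.02280 h⁻¹
CL = k × Vd = 0.02280 × 63.7 = 1.452 L/h
At steady state, F × (Dose/τ) = Css × CL.
Dose = Css × CL × τ / F = 2.53 × 1.452 × 8.16 / 0.41 = 73.11 mg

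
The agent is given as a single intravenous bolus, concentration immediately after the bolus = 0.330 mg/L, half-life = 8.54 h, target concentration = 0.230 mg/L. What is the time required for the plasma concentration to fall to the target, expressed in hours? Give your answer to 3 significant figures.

k = ln2 / t½ = 0.693147 / 8.54 = 0.08116 h⁻¹
t = ln(C₀ / C) / k = ln(0.3300 / 0.230) / 0.08116
  = ln(1.435) / 0.08116 = 0.3612 / 0.08116 = 4.450 h

4.45 h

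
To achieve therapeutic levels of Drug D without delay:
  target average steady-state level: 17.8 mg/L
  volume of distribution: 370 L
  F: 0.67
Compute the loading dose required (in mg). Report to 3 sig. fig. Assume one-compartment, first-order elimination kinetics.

9830 mg

LD = Css × Vd / F = 17.8 × 370 / 0.67 = 9830 mg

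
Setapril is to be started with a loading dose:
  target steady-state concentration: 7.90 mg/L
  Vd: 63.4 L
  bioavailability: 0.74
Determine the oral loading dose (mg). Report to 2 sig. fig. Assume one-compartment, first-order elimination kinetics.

680 mg

LD = Css × Vd / F = 7.90 × 63.4 / 0.74 = 676.8 mg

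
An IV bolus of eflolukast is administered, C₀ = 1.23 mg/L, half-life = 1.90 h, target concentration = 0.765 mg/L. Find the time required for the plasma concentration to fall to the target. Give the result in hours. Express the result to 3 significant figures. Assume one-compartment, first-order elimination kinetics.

1.30 h

k = ln2 / t½ = 0.693147 / 1.90 = 0.3648 h⁻¹
t = ln(C₀ / C) / k = ln(1.230 / 0.765) / 0.3648
  = ln(1.608) / 0.3648 = 0.4750 / 0.3648 = 1.302 h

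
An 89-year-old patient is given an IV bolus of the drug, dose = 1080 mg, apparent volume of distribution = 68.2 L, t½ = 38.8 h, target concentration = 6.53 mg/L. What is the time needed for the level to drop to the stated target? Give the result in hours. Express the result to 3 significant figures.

49.6 h

C₀ = Dose / Vd = 1080 / 68.2 = 15.84 mg/L
k = ln2 / t½ = 0.693147 / 38.8 = 0.01786 h⁻¹
t = ln(C₀ / C) / k = ln(15.84 / 6.53) / 0.01786
  = ln(2.426) / 0.01786 = 0.8862 / 0.01786 = 49.62 h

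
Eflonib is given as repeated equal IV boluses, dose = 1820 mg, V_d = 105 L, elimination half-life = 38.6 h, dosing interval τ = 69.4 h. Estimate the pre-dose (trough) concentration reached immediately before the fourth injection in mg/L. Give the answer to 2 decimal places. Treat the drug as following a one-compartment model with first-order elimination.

C₀ per dose = Dose / Vd = 1820 / 105 = 17.33 mg/L
k = ln2 / t½ = 0.693147 / 38.6 = 0.01796 h⁻¹
Fraction remaining after one interval: r = e^(−kτ) = e^(−0.01796 × 69.4) = 0.2875
Before dose 4, 3 doses have been given (aged 1τ, 2τ, 3τ).
C_trough = C₀ × (r + r² + … + r^3) = C₀ × r(1−r^3)/(1−r)
        = 17.33 × 0.2875 × (1 − 0.02376) / (1 − 0.2875) = 6.827 mg/L

6.83 mg/L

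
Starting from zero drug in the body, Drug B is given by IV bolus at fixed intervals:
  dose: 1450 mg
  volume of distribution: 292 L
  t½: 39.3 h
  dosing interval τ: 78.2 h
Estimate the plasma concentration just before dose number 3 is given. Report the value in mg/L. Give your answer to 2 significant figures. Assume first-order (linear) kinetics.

C₀ per dose = Dose / Vd = 1450 / 292 = 4.966 mg/L
k = ln2 / t½ = 0.693147 / 39.3 = 0.01764 h⁻¹
Fraction remaining after one interval: r = e^(−kτ) = e^(−0.01764 × 78.2) = 0.2517
Before dose 3, 2 doses have been given (aged 1τ, 2τ).
C_trough = C₀ × (r + r²) = 4.966 × (0.2517 + 0.06335) = 1.565 mg/L

1.6 mg/L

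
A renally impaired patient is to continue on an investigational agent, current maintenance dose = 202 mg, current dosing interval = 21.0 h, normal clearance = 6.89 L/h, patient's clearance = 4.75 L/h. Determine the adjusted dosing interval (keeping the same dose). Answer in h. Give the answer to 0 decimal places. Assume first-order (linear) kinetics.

To keep the same average steady-state level, dosing rate must scale with clearance.
CL ratio = 4.75 / 6.89 = 0.6894
New interval (same dose) = 21.0 / 0.6894 = 30.46 h

30 h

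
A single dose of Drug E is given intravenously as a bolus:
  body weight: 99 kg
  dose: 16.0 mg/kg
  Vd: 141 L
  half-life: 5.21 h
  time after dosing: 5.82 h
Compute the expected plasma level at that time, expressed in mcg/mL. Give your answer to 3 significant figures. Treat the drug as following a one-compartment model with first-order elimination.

Total dose = 16.0 × 99 = 1584 mg
C₀ = Dose / Vd = 1584 / 141 = 11.23 mg/L
k = ln2 / t½ = 0.693147 / 5.21 = 0.1330 h⁻¹
C = C₀ · e^(−k·t) = 11.23 × e^(−0.1330 × 5.82)
  = 11.23 × 0.4611 = 5.178 mg/L
(5.178 mg/L = 5.178 mcg/mL)

5.18 mcg/mL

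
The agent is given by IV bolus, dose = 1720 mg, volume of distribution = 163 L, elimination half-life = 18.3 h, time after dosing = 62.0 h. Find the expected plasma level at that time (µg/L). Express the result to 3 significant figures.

C₀ = Dose / Vd = 1720 / 163 = 10.55 mg/L
k = ln2 / t½ = 0.693147 / 18.3 = 0.03788 h⁻¹
C = C₀ · e^(−k·t) = 10.55 × e^(−0.03788 × 62.0)
  = 10.55 × 0.09551 = 1.008 mg/L
Convert: 1.008 mg/L × 1000 = 1008 µg/L

1010 µg/L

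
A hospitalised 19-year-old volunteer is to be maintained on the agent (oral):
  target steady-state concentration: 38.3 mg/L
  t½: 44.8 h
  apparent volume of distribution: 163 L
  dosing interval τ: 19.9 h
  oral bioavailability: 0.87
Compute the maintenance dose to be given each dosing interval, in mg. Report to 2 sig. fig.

2200 mg

k = ln2 / t½ = 0.693147 / 44.8 = 0.01547 h⁻¹
CL = k × Vd = 0.01547 × 163 = 2.522 L/h
At steady state, F × (Dose/τ) = Css × CL.
Dose = Css × CL × τ / F = 38.3 × 2.522 × 19.9 / 0.87 = 2209 mg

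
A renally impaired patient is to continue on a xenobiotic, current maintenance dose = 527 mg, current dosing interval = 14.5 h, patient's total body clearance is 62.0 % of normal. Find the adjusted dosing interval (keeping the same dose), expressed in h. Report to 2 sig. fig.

23 h

To keep the same average steady-state level, dosing rate must scale with clearance.
CL ratio = 62.0 / 100 = 0.6200
New interval (same dose) = 14.5 / 0.6200 = 23.39 h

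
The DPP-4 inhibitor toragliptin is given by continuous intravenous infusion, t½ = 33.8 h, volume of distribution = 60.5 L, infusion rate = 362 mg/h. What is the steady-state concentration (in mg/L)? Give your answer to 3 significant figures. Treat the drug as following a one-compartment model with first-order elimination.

k = ln2 / t½ = 0.693147 / 33.8 = 0.02051 h⁻¹
CL = k × Vd = 0.02051 × 60.5 = 1.241 L/h
At steady state Css = R₀ / CL = 362 / 1.241 = 291.7 mg/L

292 mg/L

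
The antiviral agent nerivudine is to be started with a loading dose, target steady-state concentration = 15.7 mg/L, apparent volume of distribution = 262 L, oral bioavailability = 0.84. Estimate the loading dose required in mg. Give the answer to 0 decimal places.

LD = Css × Vd / F = 15.7 × 262 / 0.84 = 4897 mg

4897 mg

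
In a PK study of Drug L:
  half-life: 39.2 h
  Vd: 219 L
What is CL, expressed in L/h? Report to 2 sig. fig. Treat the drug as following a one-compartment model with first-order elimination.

3.9 L/h

k = ln2 / t½ = 0.693147 / 39.2 = 0.01768 h⁻¹
CL = k × Vd = 0.01768 × 219 = 3.872 L/h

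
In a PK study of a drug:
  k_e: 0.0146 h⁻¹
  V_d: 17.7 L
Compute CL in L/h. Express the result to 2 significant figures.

CL = k × Vd = 0.0146 × 17.7 = 0.2584 L/h

0.26 L/h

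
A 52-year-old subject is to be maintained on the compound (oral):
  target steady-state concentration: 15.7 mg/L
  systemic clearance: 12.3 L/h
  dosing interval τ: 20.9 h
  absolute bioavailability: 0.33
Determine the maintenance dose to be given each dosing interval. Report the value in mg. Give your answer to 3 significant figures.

12200 mg

At steady state, F × (Dose/τ) = Css × CL.
Dose = Css × CL × τ / F = 15.7 × 12.30 × 20.9 / 0.33 = 12230 mg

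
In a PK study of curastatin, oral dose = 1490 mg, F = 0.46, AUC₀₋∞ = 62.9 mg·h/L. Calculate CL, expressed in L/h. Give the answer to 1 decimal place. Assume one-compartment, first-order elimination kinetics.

CL = F·Dose / AUC = 0.46 × 1490 / 62.9 = 10.90 L/h

10.9 L/h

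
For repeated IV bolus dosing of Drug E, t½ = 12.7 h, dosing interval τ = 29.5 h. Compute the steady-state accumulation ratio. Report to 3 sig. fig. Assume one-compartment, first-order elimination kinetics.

k = ln2 / t½ = 0.693147 / 12.7 = 0.05458 h⁻¹
e^(−kτ) = e^(−0.05458 × 29.5) = 0.1999
Accumulation ratio R = 1 / (1 − e^(−kτ)) = 1 / (1 − 0.1999) = 1.250

1.25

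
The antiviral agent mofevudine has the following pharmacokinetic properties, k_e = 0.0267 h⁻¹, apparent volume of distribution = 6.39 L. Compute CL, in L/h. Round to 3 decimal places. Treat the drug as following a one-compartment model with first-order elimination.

0.171 L/h

CL = k × Vd = 0.0267 × 6.39 = 0.1706 L/h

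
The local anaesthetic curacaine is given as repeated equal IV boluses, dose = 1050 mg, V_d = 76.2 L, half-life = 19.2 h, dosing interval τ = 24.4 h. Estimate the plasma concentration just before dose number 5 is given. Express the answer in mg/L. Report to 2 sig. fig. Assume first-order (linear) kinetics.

C₀ per dose = Dose / Vd = 1050 / 76.2 = 13.78 mg/L
k = ln2 / t½ = 0.693147 / 19.2 = 0.03610 h⁻¹
Fraction remaining after one interval: r = e^(−kτ) = e^(−0.03610 × 24.4) = 0.4144
Before dose 5, 4 doses have been given (aged 1τ, 2τ, 3τ, 4τ).
C_trough = C₀ × (r + r² + … + r^4) = C₀ × r(1−r^4)/(1−r)
        = 13.78 × 0.4144 × (1 − 0.02949) / (1 − 0.4144) = 9.464 mg/L

9.5 mg/L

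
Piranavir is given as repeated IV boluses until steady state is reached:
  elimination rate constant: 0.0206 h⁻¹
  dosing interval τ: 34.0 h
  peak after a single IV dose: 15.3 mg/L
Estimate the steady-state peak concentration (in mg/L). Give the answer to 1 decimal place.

e^(−kτ) = e^(−0.02060 × 34.0) = 0.4964
Accumulation ratio R = 1 / (1 − e^(−kτ)) = 1 / (1 − 0.4964) = 1.986
Steady-state peak = C₀ × R = 15.3 × 1.986 = 30.39 mg/L

30.4 mg/L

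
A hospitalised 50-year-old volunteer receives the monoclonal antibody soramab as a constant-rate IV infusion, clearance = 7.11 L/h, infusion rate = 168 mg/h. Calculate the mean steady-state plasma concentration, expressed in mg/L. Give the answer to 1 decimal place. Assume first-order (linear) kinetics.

23.6 mg/L

At steady state Css = R₀ / CL = 168 / 7.110 = 23.63 mg/L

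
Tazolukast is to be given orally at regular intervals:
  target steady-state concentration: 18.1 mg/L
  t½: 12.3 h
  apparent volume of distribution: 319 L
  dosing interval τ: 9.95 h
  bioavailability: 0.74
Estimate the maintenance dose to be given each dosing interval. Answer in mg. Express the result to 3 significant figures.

4380 mg

k = ln2 / t½ = 0.693147 / 12.3 = 0.05635 h⁻¹
CL = k × Vd = 0.05635 × 319 = 17.98 L/h
At steady state, F × (Dose/τ) = Css × CL.
Dose = Css × CL × τ / F = 18.1 × 17.98 × 9.95 / 0.74 = 4376 mg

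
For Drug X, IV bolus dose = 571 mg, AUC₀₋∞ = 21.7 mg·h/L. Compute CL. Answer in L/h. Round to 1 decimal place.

CL = Dose / AUC = 571 / 21.7 = 26.31 L/h

26.3 L/h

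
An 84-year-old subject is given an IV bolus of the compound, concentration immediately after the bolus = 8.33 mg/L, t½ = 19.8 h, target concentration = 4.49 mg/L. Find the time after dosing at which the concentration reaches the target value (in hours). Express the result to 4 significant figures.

k = ln2 / t½ = 0.693147 / 19.8 = 0.03501 h⁻¹
t = ln(C₀ / C) / k = ln(8.330 / 4.49) / 0.03501
  = ln(1.855) / 0.03501 = 0.6179 / 0.03501 = 17.65 h

17.65 h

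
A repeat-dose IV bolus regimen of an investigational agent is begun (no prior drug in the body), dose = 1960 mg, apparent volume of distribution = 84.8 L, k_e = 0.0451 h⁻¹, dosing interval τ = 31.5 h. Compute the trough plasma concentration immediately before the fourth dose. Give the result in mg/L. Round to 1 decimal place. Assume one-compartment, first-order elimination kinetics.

C₀ per dose = Dose / Vd = 1960 / 84.8 = 23.11 mg/L
Fraction remaining after one interval: r = e^(−kτ) = e^(−0.04510 × 31.5) = 0.2416
Before dose 4, 3 doses have been given (aged 1τ, 2τ, 3τ).
C_trough = C₀ × (r + r² + … + r^3) = C₀ × r(1−r^3)/(1−r)
        = 23.11 × 0.2416 × (1 − 0.01410) / (1 − 0.2416) = 7.258 mg/L

7.3 mg/L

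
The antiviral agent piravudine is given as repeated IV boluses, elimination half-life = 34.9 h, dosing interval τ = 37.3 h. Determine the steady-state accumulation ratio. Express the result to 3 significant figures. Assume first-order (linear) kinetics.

1.91

k = ln2 / t½ = 0.693147 / 34.9 = 0.01986 h⁻¹
e^(−kτ) = e^(−0.01986 × 37.3) = 0.4767
Accumulation ratio R = 1 / (1 − e^(−kτ)) = 1 / (1 − 0.4767) = 1.911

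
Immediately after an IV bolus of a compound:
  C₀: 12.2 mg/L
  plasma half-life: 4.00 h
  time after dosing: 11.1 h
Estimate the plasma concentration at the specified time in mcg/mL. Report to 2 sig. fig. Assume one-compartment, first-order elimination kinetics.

k = ln2 / t½ = 0.693147 / 4.00 = 0.1733 h⁻¹
C = C₀ · e^(−k·t) = 12.20 × e^(−0.1733 × 11.1)
  = 12.20 × 0.1461 = 1.782 mg/L
(1.782 mg/L = 1.782 mcg/mL)

1.8 mcg/mL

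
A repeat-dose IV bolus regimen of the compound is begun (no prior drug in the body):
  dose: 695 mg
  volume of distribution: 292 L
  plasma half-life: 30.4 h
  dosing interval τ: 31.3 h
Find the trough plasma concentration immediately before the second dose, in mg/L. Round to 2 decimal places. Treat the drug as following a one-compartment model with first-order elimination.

C₀ per dose = Dose / Vd = 695 / 292 = 2.380 mg/L
k = ln2 / t½ = 0.693147 / 30.4 = 0.02280 h⁻¹
Fraction remaining after one interval: r = e^(−kτ) = e^(−0.02280 × 31.3) = 0.4899
Before dose 2, 1 dose has been given (aged 1τ).
C_trough = C₀ × r = 2.380 × 0.4899 = 1.166 mg/L

1.17 mg/L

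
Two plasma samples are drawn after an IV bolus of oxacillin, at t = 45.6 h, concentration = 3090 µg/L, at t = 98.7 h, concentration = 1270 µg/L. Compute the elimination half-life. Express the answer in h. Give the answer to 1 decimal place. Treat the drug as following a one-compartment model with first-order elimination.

k = ln(C₁/C₂) / (t₂ − t₁) = ln(3090/1270) / (98.7 − 45.6)
  = 0.8892 / 53.10 = 0.01675 h⁻¹
t½ = ln2 / k = 0.693147 / 0.01675 = 41.38 h

41.4 h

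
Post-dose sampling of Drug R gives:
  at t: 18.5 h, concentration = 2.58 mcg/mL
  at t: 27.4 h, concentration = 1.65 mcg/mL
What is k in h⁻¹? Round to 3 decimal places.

0.050 h⁻¹

k = ln(C₁/C₂) / (t₂ − t₁) = ln(2.58/1.65) / (27.4 − 18.5)
  = 0.4470 / 8.900 = 0.05022 h⁻¹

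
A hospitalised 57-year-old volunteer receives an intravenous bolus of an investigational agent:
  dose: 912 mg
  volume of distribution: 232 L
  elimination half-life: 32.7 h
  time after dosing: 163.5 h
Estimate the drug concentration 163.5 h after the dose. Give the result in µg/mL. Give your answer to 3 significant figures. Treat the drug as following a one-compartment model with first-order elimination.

C₀ = Dose / Vd = 912.0 / 232 = 3.931 mg/L
k = ln2 / t½ = 0.693147 / 32.7 = 0.02120 h⁻¹
t / t½ = 163.5 / 32.7 = 5 half-lives
C = C₀ × (1/2)^5 = 3.931 × 0.03125 = 0.1228 mg/L
(0.1228 mg/L = 0.1228 µg/mL)

0.123 µg/mL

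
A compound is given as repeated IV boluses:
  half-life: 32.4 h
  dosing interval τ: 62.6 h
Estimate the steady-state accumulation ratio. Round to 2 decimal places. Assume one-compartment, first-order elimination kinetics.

k = ln2 / t½ = 0.693147 / 32.4 = 0.02139 h⁻¹
e^(−kτ) = e^(−0.02139 × 62.6) = 0.2621
Accumulation ratio R = 1 / (1 − e^(−kτ)) = 1 / (1 − 0.2621) = 1.355

1.36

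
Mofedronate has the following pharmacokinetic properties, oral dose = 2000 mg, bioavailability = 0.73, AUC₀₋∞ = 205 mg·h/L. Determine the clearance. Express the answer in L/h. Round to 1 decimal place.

CL = F·Dose / AUC = 0.73 × 2000 / 205 = 7.122 L/h

7.1 L/h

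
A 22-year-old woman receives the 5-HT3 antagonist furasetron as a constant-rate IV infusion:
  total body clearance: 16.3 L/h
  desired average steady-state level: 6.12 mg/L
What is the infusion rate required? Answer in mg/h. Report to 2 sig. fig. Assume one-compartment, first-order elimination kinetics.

100 mg/h

At steady state, infusion rate R₀ = Css × CL = 6.12 × 16.30 = 99.76 mg/h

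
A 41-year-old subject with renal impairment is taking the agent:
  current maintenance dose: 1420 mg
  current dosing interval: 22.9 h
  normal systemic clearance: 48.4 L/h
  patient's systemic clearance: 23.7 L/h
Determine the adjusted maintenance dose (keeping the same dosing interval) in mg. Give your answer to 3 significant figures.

To keep the same average steady-state level, dosing rate must scale with clearance.
CL ratio = 23.7 / 48.4 = 0.4897
New dose (same interval) = 1420 × 0.4897 = 695.4 mg

695 mg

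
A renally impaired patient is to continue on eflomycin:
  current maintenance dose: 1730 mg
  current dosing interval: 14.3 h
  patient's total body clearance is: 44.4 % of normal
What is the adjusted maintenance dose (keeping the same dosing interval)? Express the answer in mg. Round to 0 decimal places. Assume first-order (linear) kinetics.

To keep the same average steady-state level, dosing rate must scale with clearance.
CL ratio = 44.4 / 100 = 0.4440
New dose (same interval) = 1730 × 0.4440 = 768.1 mg

768 mg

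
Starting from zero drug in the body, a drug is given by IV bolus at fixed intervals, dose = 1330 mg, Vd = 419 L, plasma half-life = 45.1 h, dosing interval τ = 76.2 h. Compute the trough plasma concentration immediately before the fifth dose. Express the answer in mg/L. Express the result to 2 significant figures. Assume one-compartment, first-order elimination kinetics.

1.4 mg/L

C₀ per dose = Dose / Vd = 1330 / 419 = 3.174 mg/L
k = ln2 / t½ = 0.693147 / 45.1 = 0.01537 h⁻¹
Fraction remaining after one interval: r = e^(−kτ) = e^(−0.01537 × 76.2) = 0.3100
Before dose 5, 4 doses have been given (aged 1τ, 2τ, 3τ, 4τ).
C_trough = C₀ × (r + r² + … + r^4) = C₀ × r(1−r^4)/(1−r)
        = 3.174 × 0.3100 × (1 − 0.009235) / (1 − 0.3100) = 1.413 mg/L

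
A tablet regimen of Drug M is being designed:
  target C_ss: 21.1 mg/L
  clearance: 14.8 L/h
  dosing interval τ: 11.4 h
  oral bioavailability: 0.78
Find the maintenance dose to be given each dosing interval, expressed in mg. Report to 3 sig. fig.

4560 mg

At steady state, F × (Dose/τ) = Css × CL.
Dose = Css × CL × τ / F = 21.1 × 14.80 × 11.4 / 0.78 = 4564 mg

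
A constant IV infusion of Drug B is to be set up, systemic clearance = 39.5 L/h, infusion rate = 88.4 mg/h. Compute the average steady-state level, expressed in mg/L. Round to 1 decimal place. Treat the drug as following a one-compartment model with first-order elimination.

At steady state Css = R₀ / CL = 88.4 / 39.50 = 2.238 mg/L

2.2 mg/L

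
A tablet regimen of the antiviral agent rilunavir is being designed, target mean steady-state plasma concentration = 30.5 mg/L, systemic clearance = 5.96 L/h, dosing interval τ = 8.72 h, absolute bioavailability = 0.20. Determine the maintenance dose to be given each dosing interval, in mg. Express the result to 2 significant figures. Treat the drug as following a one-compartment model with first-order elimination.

7900 mg

At steady state, F × (Dose/τ) = Css × CL.
Dose = Css × CL × τ / F = 30.5 × 5.960 × 8.72 / 0.20 = 7926 mg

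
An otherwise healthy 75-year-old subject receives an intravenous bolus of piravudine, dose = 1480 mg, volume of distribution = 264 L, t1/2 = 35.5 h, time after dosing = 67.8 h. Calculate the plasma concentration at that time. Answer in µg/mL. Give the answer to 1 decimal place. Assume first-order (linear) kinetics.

C₀ = Dose / Vd = 1480 / 264 = 5.606 mg/L
k = ln2 / t½ = 0.693147 / 35.5 = 0.01953 h⁻¹
C = C₀ · e^(−k·t) = 5.606 × e^(−0.01953 × 67.8)
  = 5.606 × 0.2660 = 1.491 mg/L
(1.491 mg/L = 1.491 µg/mL)

1.5 µg/mL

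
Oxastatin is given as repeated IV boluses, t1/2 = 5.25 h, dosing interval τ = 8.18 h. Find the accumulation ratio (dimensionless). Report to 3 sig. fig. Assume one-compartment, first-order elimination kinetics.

k = ln2 / t½ = 0.693147 / 5.25 = 0.1320 h⁻¹
e^(−kτ) = e^(−0.1320 × 8.18) = 0.3397
Accumulation ratio R = 1 / (1 − e^(−kτ)) = 1 / (1 − 0.3397) = 1.514

1.51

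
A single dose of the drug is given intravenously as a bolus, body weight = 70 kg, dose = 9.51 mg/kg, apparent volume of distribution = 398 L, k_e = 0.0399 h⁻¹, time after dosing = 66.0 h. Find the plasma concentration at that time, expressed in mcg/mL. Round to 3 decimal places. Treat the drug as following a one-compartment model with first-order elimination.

Total dose = 9.51 × 70 = 665.7 mg
C₀ = Dose / Vd = 665.7 / 398 = 1.673 mg/L
C = C₀ · e^(−k·t) = 1.673 × e^(−0.03990 × 66.0)
  = 1.673 × 0.07183 = 0.1202 mg/L
(0.1202 mg/L = 0.1202 mcg/mL)

0.120 mcg/mL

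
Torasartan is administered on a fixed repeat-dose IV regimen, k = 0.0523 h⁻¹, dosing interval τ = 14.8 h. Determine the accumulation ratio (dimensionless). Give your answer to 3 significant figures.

1.86

e^(−kτ) = e^(−0.05230 × 14.8) = 0.4611
Accumulation ratio R = 1 / (1 − e^(−kτ)) = 1 / (1 − 0.4611) = 1.856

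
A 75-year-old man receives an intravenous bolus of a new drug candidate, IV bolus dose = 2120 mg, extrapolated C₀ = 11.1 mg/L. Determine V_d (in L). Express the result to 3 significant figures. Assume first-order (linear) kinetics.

191 L

Vd = Dose / C₀ = 2120 / 11.1 = 191.0 L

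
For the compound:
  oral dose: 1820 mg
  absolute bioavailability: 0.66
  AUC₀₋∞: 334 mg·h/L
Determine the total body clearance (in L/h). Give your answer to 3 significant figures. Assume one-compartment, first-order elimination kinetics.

3.60 L/h

CL = F·Dose / AUC = 0.66 × 1820 / 334 = 3.596 L/h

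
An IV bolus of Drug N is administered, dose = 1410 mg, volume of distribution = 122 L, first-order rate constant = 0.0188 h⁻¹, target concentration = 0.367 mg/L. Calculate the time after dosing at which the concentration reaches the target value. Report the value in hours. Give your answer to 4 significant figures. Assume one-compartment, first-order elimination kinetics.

C₀ = Dose / Vd = 1410 / 122 = 11.56 mg/L
t = ln(C₀ / C) / k = ln(11.56 / 0.367) / 0.01880
  = ln(31.50) / 0.01880 = 3.450 / 0.01880 = 183.5 h

183.5 h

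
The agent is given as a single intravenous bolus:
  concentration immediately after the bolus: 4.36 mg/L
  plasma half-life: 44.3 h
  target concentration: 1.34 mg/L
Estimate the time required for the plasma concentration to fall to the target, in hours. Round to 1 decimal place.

75.4 h

k = ln2 / t½ = 0.693147 / 44.3 = 0.01565 h⁻¹
t = ln(C₀ / C) / k = ln(4.360 / 1.34) / 0.01565
  = ln(3.254) / 0.01565 = 1.180 / 0.01565 = 75.40 h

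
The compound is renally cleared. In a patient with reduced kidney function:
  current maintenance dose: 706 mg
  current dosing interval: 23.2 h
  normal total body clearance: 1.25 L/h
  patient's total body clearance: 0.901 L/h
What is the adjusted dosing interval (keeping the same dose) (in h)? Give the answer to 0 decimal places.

To keep the same average steady-state level, dosing rate must scale with clearance.
CL ratio = 0.901 / 1.25 = 0.7208
New interval (same dose) = 23.2 / 0.7208 = 32.19 h

32 h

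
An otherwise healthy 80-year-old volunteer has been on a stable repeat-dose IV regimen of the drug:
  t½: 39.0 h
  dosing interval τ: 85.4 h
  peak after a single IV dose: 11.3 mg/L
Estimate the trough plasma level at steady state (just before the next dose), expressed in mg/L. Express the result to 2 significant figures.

3.2 mg/L

k = ln2 / t½ = 0.693147 / 39.0 = 0.01777 h⁻¹
e^(−kτ) = e^(−0.01777 × 85.4) = 0.2192
Accumulation ratio R = 1 / (1 − e^(−kτ)) = 1 / (1 − 0.2192) = 1.281
Steady-state trough = C₀ × R × e^(−kτ) = 11.3 × 1.281 × 0.2192 = 3.173 mg/L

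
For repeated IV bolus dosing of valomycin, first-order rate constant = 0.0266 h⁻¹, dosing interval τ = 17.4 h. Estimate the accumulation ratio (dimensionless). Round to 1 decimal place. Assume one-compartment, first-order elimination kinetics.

e^(−kτ) = e^(−0.02660 × 17.4) = 0.6295
Accumulation ratio R = 1 / (1 − e^(−kτ)) = 1 / (1 − 0.6295) = 2.699

2.7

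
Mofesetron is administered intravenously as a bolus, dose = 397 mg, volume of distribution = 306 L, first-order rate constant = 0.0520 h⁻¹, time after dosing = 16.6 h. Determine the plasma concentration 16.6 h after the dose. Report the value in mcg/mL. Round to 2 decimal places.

C₀ = Dose / Vd = 397.0 / 306 = 1.297 mg/L
C = C₀ · e^(−k·t) = 1.297 × e^(−0.05200 × 16.6)
  = 1.297 × 0.4218 = 0.5471 mg/L
(0.5471 mg/L = 0.5471 mcg/mL)

0.55 mcg/mL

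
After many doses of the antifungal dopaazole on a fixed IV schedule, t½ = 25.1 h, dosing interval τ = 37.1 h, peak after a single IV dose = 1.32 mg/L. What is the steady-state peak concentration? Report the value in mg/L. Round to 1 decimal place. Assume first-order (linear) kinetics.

k = ln2 / t½ = 0.693147 / 25.1 = 0.02762 h⁻¹
e^(−kτ) = e^(−0.02762 × 37.1) = 0.3589
Accumulation ratio R = 1 / (1 − e^(−kτ)) = 1 / (1 − 0.3589) = 1.560
Steady-state peak = C₀ × R = 1.32 × 1.560 = 2.059 mg/L

2.1 mg/L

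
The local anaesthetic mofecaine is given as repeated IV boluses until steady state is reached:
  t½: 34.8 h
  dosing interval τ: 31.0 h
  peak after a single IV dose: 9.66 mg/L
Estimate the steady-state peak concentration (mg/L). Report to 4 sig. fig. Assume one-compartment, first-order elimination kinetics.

20.97 mg/L

k = ln2 / t½ = 0.693147 / 34.8 = 0.01992 h⁻¹
e^(−kτ) = e^(−0.01992 × 31.0) = 0.5393
Accumulation ratio R = 1 / (1 − e^(−kτ)) = 1 / (1 − 0.5393) = 2.171
Steady-state peak = C₀ × R = 9.66 × 2.171 = 20.97 mg/L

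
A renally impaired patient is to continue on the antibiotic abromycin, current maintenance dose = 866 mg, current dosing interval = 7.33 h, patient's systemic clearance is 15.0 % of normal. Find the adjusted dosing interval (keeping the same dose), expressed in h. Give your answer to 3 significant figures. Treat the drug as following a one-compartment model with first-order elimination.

To keep the same average steady-state level, dosing rate must scale with clearance.
CL ratio = 15.0 / 100 = 0.1500
New interval (same dose) = 7.33 / 0.1500 = 48.87 h

48.9 h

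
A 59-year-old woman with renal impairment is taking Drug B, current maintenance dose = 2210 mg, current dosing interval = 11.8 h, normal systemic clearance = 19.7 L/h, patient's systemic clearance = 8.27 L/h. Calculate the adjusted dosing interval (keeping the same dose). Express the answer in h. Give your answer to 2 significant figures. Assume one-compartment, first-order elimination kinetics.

28 h

To keep the same average steady-state level, dosing rate must scale with clearance.
CL ratio = 8.27 / 19.7 = 0.4198
New interval (same dose) = 11.8 / 0.4198 = 28.11 h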